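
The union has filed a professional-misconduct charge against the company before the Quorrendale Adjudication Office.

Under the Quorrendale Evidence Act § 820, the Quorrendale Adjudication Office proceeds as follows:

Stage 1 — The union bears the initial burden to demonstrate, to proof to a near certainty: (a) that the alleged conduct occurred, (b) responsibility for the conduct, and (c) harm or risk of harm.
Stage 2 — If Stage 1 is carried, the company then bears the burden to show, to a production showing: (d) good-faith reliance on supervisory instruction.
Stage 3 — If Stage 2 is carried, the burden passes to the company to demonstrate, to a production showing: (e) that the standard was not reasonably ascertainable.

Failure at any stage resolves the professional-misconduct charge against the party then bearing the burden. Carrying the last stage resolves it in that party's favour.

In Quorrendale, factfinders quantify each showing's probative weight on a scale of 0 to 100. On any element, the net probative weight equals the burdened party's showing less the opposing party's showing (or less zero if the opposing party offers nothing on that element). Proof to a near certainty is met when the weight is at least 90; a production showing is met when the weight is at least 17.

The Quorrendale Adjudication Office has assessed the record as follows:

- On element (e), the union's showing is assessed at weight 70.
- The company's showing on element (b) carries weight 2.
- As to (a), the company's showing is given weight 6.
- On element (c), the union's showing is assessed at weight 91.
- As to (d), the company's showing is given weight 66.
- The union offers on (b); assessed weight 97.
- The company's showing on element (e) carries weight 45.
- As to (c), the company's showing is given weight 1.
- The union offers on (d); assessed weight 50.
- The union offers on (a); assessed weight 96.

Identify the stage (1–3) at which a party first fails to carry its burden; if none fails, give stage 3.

stage 2

At Stage 1 the union must meet proof to a near certainty (weight is at least 90): on (a) the weight is 96 less the opposing 6 gives net 90, ≥ 90, so (a) meets the standard; on (b) the weight is 97 less the opposing 2 gives net 95, ≥ 90, so (b) meets the standard; on (c) the weight is 91 less the opposing 1 gives net 90, ≥ 90, so (c) meets the standard.
  Stage 1 is satisfied; the onus moves to the company.
At Stage 2 the company must meet a production showing (weight is at least 17): on (d) the weight is 66 less the opposing 50 gives net 16, < 17, so (d) does not meet the standard.
  Not every element is met, so the company fails to carry Stage 2.
The union prevails.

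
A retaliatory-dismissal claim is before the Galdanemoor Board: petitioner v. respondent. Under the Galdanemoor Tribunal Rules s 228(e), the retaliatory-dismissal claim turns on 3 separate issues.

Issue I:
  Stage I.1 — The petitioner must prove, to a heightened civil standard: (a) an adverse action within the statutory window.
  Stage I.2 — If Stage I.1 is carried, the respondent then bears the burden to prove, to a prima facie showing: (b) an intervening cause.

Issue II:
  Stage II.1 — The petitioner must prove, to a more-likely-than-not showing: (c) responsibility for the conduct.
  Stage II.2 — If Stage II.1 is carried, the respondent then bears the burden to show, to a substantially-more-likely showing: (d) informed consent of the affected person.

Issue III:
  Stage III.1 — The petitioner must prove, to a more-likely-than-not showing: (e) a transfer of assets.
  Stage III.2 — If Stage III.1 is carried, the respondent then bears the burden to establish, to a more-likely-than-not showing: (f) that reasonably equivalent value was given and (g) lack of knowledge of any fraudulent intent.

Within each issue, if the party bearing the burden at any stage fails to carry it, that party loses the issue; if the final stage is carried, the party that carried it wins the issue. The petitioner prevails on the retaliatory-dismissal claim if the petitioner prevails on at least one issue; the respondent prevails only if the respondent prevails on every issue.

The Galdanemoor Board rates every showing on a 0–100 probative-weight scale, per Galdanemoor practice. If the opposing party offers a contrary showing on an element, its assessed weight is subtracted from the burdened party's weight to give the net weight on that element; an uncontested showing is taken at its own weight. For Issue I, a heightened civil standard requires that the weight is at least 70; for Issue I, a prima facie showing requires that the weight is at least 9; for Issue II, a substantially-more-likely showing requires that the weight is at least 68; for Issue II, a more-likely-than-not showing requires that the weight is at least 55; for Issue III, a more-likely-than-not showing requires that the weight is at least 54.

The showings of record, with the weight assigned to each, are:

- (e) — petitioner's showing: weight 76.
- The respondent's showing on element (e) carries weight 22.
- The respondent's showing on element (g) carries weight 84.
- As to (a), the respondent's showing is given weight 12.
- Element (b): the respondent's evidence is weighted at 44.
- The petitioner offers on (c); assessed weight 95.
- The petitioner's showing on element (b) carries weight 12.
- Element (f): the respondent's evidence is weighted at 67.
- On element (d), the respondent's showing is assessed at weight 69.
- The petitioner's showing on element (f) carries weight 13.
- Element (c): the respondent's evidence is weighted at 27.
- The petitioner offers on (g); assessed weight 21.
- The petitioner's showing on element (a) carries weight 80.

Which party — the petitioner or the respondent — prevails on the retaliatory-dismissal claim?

respondent

— Issue I —
At Stage I.1 the petitioner must meet a heightened civil standard (weight is at least 70): on (a) the weight is 80 less the opposing 12 gives net 68, < 70, so (a) does not meet the standard.
  Stage I.1 not carried; the petitioner fails its burden.
The respondent prevails on this issue.
— Issue II —
Stage II.1 — burden on petitioner; standard: a more-likely-than-not showing (weight is at least 55).
    (c): 95 − 27 = 68 ≥ 55 [met]
  The petitioner carries Stage II.1; the respondent now bears the burden.
Stage II.2 — burden on respondent; standard: a substantially-more-likely showing (weight is at least 68).
    (d): 69 ≥ 68 [met]
  All elements met at the final stage.
Every stage carried; the respondent prevails on this issue.
— Issue III —
Stage III.1 — burden on petitioner; standard: a more-likely-than-not showing (weight is at least 54).
    (e): 76 − 22 = 54 ≥ 54 [met]
  Stage III.1 carried; the burden shifts to the respondent.
Stage III.2 — burden on respondent; standard: a more-likely-than-not showing (weight is at least 54).
    (f): 67 − 13 = 54 ≥ 54 [met]
    (g): 84 − 21 = 63 ≥ 54 [met]
  The respondent carries the last stage.
All stages carried — the respondent prevails on this issue.
Per-issue: Issue I → respondent; Issue II → respondent; Issue III → respondent. The petitioner must prevail on at least one issue; overall, the respondent prevails.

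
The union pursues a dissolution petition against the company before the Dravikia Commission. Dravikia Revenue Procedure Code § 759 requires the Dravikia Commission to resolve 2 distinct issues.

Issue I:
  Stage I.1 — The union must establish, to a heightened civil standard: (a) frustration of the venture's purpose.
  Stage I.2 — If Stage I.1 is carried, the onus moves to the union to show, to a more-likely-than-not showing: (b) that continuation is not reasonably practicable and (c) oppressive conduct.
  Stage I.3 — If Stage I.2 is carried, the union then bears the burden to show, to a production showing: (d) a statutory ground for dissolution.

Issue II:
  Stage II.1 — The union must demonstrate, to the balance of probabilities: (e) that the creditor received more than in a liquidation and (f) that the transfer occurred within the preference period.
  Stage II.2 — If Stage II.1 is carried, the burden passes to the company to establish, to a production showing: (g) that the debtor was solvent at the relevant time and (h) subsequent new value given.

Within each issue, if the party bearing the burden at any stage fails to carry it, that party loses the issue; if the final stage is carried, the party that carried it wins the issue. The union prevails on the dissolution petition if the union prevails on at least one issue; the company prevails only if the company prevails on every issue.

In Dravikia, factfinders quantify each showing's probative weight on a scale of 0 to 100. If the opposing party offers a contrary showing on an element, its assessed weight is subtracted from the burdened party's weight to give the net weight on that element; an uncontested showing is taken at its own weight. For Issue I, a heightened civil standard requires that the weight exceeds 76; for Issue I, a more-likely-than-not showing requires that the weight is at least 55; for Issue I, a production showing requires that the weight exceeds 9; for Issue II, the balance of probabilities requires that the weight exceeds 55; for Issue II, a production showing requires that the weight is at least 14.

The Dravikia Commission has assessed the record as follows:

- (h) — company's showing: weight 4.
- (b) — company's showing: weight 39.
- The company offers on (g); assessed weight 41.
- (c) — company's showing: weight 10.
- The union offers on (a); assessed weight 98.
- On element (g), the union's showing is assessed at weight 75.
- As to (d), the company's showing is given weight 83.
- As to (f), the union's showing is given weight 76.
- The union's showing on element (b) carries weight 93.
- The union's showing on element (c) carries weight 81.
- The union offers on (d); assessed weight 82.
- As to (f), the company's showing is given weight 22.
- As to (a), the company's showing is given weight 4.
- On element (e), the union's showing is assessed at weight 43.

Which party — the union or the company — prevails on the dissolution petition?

company

— Issue I —
At Stage I.1 the union must meet a heightened civil standard (weight exceeds 76): on (a) the weight is 98 less the opposing 4 gives net 94, which does exceed 76, so (a) meets the standard.
  All elements met. The union retains the burden for Stage I.2.
At Stage I.2 the union must meet a more-likely-than-not showing (weight is at least 55): on (b) the weight is 93 less the opposing 39 gives net 54, < 55, so (b) does not meet the standard; on (c) the weight is 81 less the opposing 10 gives net 71, ≥ 55, so (c) meets the standard.
  Not every element is met, so the union fails to carry Stage I.2.
The company prevails on this issue.
— Issue II —
At Stage II.1 the union must meet the balance of probabilities (weight exceeds 55): on (e) the weight is 43, ≤ 55, so (e) does not meet the standard; on (f) the weight is 76 less the opposing 22 gives net 54, which does not exceed 55, so (f) does not meet the standard.
  Stage II.1 not carried; the union fails its burden.
The analysis ends at Stage II.1; the company prevails on this issue.
Per-issue: Issue I → company; Issue II → company. The union must prevail on at least one issue; overall, the company prevails.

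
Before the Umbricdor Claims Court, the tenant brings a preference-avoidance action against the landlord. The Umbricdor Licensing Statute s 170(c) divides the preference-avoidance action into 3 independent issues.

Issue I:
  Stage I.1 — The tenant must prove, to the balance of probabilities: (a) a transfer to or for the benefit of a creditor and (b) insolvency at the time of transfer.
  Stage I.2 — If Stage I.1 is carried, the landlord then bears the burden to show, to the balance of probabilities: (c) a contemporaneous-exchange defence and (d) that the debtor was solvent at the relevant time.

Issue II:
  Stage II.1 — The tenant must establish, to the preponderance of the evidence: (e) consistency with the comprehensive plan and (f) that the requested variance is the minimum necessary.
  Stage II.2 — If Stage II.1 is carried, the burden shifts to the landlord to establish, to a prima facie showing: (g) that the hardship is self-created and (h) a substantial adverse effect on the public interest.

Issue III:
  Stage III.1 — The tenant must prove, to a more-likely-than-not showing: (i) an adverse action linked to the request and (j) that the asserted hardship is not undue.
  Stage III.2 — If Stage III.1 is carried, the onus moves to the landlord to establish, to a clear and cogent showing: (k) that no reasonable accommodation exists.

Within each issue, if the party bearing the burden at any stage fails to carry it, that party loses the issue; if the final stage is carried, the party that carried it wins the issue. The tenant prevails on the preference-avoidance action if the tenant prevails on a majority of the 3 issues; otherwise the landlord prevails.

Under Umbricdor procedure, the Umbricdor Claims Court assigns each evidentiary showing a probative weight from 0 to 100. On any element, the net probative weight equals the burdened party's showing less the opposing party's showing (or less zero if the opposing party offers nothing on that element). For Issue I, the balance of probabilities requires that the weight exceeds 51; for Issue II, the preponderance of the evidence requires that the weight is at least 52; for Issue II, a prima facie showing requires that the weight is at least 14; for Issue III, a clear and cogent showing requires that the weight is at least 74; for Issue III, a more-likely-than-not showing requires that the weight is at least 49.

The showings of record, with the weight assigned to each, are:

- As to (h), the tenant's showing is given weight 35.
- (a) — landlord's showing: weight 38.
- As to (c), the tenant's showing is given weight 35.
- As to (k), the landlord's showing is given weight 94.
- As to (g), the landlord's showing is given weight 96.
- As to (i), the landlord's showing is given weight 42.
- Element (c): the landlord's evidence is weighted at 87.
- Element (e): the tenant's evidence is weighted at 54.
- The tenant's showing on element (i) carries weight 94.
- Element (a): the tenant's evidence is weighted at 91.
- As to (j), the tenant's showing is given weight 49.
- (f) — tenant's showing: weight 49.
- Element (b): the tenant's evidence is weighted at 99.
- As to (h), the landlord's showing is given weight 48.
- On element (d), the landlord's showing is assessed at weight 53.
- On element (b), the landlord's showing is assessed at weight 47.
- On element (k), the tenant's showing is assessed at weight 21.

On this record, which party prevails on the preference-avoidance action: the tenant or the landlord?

— Issue I —
Stage I.1 (tenant, the balance of probabilities, weight exceeds 51): (a) net 91−38=53 > 51 — meets; (b) net 99−47=52 > 51 — meets.
  Stage I.1 is satisfied; the onus moves to the landlord.
Stage I.2 (landlord, the balance of probabilities, weight exceeds 51): (c) net 87−35=52 > 51 — meets; (d) 53 > 51 — meets.
  The landlord carries the last stage.
Every stage carried; the landlord prevails on this issue.
— Issue II —
Stage II.1 (tenant, the preponderance of the evidence, weight is at least 52): (e) 54 ≥ 52 — meets; (f) 49 < 52 — fails.
  The tenant does not carry Stage II.1.
So the landlord prevails on this issue.
— Issue III —
Stage III.1 — burden on tenant; standard: a more-likely-than-not showing (weight is at least 49).
    (i): 94 − 42 = 52 ≥ 49 [met]
    (j): 49 ≥ 49 [met]
  All elements met. The burden passes to the landlord.
Stage III.2 — burden on landlord; standard: a clear and cogent showing (weight is at least 74).
    (k): 94 − 21 = 73 < 74 [not met]
  Stage III.2 not carried; the landlord fails its burden.
The tenant prevails on this issue.
Per-issue: Issue I → landlord; Issue II → landlord; Issue III → tenant. The tenant must prevail on a majority of issues; overall, the landlord prevails.

landlord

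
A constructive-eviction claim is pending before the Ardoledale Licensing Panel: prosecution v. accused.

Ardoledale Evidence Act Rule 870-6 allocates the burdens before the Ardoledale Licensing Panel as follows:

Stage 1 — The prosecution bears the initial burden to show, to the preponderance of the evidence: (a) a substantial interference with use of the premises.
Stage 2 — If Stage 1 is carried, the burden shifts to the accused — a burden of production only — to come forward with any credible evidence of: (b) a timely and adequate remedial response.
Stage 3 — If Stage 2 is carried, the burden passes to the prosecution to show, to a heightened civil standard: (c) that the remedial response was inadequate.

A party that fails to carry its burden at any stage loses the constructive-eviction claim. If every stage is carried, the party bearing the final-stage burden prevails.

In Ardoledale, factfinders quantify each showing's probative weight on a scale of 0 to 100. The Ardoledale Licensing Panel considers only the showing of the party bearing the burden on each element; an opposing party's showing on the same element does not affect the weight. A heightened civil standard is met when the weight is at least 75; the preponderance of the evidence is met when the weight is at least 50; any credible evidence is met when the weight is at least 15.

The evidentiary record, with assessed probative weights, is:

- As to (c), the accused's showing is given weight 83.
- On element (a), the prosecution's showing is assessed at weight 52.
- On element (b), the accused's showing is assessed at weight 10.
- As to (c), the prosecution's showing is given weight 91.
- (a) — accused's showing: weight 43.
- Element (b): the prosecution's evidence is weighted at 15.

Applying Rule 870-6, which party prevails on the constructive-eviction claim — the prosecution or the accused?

Stage 1 — burden on prosecution; standard: the preponderance of the evidence (weight is at least 50).
    (a): 52 (accused's 43 disregarded) ≥ 50 [met]
  All elements met. The burden passes to the accused.
Stage 2 — burden on accused; standard: any credible evidence (weight is at least 15).
    (b): 10 (prosecution's 15 disregarded) < 15 [not met]
  Not every element is met, so the accused fails to carry Stage 2.
The prosecution prevails.

prosecution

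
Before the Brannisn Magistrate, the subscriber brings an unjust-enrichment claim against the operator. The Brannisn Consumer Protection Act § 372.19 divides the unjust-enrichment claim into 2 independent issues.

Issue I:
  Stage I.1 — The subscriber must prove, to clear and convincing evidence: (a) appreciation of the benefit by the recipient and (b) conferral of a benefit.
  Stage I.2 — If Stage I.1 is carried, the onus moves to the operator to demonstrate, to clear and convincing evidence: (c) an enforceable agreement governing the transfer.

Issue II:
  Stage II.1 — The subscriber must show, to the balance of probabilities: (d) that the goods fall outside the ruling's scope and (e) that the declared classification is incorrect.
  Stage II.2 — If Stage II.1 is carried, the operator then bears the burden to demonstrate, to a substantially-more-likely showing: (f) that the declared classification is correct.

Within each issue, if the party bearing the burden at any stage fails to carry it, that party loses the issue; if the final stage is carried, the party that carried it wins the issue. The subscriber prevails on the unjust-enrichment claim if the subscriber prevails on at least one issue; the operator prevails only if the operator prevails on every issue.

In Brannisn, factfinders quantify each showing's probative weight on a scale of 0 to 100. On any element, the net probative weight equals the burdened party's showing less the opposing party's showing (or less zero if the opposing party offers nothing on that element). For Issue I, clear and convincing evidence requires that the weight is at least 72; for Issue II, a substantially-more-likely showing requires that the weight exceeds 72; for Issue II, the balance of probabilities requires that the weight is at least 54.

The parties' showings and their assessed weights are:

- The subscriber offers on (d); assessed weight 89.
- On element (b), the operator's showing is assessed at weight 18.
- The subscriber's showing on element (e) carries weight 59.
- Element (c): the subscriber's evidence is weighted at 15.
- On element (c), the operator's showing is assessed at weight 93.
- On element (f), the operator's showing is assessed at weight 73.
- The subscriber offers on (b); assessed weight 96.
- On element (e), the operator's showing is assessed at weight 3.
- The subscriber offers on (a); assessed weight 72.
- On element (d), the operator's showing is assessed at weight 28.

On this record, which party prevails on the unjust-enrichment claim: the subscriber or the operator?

— Issue I —
Stage I.1 — burden on subscriber; standard: clear and convincing evidence (weight is at least 72).
    (a): 72 ≥ 72 [met]
    (b): 96 − 18 = 78 ≥ 72 [met]
  The subscriber carries Stage I.1; the operator now bears the burden.
Stage I.2 — burden on operator; standard: clear and convincing evidence (weight is at least 72).
    (c): 93 − 15 = 78 ≥ 72 [met]
  All elements met at the final stage.
All stages carried — the operator prevails on this issue.
— Issue II —
Stage II.1 — burden on subscriber; standard: the balance of probabilities (weight is at least 54).
    (d): 89 − 28 = 61 ≥ 54 [met]
    (e): 59 − 3 = 56 ≥ 54 [met]
  Stage II.1 is satisfied; the onus moves to the operator.
Stage II.2 — burden on operator; standard: a substantially-more-likely showing (weight exceeds 72).
    (f): 73 > 72 [met]
  All elements met at the final stage.
All stages carried — the operator prevails on this issue.
Per-issue: Issue I → operator; Issue II → operator. The subscriber must prevail on at least one issue; overall, the operator prevails.

operator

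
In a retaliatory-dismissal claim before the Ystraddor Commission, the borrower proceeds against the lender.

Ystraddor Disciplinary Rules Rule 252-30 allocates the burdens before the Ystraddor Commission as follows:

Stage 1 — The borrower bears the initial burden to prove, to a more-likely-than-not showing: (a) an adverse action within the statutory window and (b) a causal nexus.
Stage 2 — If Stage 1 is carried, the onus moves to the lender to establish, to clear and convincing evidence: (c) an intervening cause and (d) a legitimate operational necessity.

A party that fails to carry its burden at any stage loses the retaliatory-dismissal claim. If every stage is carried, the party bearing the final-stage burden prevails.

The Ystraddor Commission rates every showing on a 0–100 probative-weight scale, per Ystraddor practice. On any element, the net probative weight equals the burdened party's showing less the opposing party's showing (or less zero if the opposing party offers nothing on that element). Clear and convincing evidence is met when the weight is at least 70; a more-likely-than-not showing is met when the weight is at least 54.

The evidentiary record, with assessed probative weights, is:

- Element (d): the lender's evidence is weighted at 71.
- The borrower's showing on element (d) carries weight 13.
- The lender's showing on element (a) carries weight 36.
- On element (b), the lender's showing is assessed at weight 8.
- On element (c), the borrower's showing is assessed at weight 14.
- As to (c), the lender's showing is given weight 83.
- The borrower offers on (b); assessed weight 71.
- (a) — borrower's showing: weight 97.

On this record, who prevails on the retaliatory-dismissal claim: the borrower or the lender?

At Stage 1 the borrower must meet a more-likely-than-not showing (weight is at least 54): on (a) the weight is 97 less the opposing 36 gives net 61, which does reach 54, so (a) meets the standard; on (b) the weight is 71 less the opposing 8 gives net 63, which does reach 54, so (b) meets the standard.
  Stage 1 is satisfied; the onus moves to the lender.
At Stage 2 the lender must meet clear and convincing evidence (weight is at least 70): on (c) the weight is 83 less the opposing 14 gives net 69, which does not reach 70, so (c) does not meet the standard; on (d) the weight is 71 less the opposing 13 gives net 58, < 70, so (d) does not meet the standard.
  The lender does not carry Stage 2.
The borrower prevails.

borrower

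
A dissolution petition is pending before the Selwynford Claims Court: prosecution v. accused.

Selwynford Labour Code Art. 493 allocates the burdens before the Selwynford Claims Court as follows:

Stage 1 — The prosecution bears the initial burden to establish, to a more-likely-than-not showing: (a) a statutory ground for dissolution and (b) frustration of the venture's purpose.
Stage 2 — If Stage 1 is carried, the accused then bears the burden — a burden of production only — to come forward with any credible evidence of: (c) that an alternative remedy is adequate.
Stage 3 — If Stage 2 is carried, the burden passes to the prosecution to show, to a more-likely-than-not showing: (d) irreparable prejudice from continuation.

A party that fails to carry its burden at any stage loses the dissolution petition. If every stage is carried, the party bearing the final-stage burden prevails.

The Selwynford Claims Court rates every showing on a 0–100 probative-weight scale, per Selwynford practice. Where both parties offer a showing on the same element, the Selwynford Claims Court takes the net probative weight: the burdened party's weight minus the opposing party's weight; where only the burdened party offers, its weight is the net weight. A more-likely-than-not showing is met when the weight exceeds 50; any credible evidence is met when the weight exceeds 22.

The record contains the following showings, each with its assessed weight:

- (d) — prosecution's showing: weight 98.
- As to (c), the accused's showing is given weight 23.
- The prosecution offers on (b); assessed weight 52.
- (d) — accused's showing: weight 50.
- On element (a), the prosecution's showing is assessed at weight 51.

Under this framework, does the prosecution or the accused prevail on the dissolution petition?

Stage 1 — burden on prosecution; standard: a more-likely-than-not showing (weight exceeds 50).
    (a): 51 > 50 [met]
    (b): 52 > 50 [met]
  Stage 1 carried; the burden shifts to the accused.
Stage 2 — burden on accused; standard: any credible evidence (weight exceeds 22).
    (c): 23 > 22 [met]
  The accused carries Stage 2; the prosecution now bears the burden.
Stage 3 — burden on prosecution; standard: a more-likely-than-not showing (weight exceeds 50).
    (d): 98 − 50 = 48 ≤ 50 [not met]
  Not every element is met, so the prosecution fails to carry Stage 3.
The accused prevails.

accused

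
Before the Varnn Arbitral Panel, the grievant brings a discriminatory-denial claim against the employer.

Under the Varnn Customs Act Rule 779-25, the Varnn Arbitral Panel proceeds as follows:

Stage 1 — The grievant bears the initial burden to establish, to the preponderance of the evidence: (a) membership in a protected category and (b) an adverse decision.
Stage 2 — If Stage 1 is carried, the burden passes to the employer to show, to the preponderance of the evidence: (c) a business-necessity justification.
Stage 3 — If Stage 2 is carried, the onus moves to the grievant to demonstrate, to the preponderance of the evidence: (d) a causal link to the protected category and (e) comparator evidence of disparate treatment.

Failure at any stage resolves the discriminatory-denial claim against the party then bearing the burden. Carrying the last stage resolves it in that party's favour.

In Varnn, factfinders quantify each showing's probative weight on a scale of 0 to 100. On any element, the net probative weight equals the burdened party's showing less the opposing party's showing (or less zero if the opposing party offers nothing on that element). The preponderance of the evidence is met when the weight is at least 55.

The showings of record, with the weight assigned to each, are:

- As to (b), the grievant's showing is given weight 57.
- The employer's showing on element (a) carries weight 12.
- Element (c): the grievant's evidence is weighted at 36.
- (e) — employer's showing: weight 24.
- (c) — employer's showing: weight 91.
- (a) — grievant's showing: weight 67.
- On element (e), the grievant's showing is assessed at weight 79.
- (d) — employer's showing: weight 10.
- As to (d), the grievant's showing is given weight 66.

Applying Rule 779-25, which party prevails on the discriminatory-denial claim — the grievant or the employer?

grievant

Stage 1 (grievant, the preponderance of the evidence, weight is at least 55): (a) net 67−12=55 ≥ 55 — meets; (b) 57 ≥ 55 — meets.
  Stage 1 carried; the burden shifts to the employer.
Stage 2 (employer, the preponderance of the evidence, weight is at least 55): (c) net 91−36=55 ≥ 55 — meets.
  The employer carries Stage 2; the grievant now bears the burden.
Stage 3 (grievant, the preponderance of the evidence, weight is at least 55): (d) net 66−10=56 ≥ 55 — meets; (e) net 79−24=55 ≥ 55 — meets.
  The grievant carries the last stage.
Every stage carried; the grievant prevails.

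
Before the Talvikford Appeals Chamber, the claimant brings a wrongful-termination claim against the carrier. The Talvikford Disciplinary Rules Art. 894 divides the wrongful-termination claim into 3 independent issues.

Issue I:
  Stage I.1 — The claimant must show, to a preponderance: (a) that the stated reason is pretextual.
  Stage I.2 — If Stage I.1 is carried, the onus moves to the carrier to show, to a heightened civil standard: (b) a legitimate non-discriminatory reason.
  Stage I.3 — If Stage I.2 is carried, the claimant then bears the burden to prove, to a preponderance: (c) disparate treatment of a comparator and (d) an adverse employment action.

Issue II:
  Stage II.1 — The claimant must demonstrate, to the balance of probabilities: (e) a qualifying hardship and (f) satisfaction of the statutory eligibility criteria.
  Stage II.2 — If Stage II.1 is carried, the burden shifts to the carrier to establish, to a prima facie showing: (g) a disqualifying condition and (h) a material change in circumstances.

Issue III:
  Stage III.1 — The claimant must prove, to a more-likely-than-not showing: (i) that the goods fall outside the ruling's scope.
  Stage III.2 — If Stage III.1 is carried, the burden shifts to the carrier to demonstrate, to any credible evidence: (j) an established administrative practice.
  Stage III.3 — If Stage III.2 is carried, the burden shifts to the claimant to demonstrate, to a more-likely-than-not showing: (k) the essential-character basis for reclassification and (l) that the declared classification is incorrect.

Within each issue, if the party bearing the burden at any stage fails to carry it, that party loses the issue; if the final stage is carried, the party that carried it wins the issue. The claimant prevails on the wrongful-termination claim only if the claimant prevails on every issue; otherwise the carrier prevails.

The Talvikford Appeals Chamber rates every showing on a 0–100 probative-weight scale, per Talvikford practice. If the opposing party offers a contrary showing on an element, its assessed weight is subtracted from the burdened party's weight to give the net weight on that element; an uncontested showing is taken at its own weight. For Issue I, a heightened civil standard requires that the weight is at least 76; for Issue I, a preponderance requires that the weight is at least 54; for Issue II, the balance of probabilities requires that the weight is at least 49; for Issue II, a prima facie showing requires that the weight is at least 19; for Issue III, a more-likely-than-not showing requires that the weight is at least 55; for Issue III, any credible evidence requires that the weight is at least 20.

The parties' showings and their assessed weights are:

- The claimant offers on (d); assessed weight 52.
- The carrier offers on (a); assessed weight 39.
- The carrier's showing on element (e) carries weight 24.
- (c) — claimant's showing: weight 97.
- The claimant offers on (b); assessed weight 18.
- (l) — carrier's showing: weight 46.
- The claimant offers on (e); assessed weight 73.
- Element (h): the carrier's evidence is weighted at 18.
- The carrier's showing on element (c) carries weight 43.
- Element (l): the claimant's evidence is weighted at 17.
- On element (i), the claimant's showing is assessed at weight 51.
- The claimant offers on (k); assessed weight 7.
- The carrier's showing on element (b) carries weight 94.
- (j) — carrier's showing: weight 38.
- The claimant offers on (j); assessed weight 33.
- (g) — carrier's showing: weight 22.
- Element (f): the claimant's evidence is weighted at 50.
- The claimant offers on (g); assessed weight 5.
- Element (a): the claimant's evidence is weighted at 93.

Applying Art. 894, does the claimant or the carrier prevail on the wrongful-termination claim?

carrier

— Issue I —
Stage I.1 (claimant, a preponderance, weight is at least 54): (a) net 93−39=54 ≥ 54 — meets.
  All elements met. The burden passes to the carrier.
Stage I.2 (carrier, a heightened civil standard, weight is at least 76): (b) net 94−18=76 ≥ 76 — meets.
  All elements met. The burden passes to the claimant.
Stage I.3 (claimant, a preponderance, weight is at least 54): (c) net 97−43=54 ≥ 54 — meets; (d) 52 < 54 — fails.
  Stage I.3 not carried; the claimant fails its burden.
The analysis ends at Stage I.3; the carrier prevails on this issue.
— Issue II —
Stage II.1 — burden on claimant; standard: the balance of probabilities (weight is at least 49).
    (e): 73 − 24 = 49 ≥ 49 [met]
    (f): 50 ≥ 49 [met]
  Stage II.1 carried; the burden shifts to the carrier.
Stage II.2 — burden on carrier; standard: a prima facie showing (weight is at least 19).
    (g): 22 − 5 = 17 < 19 [not met]
    (h): 18 < 19 [not met]
  The carrier does not carry Stage II.2.
The analysis ends at Stage II.2; the claimant prevails on this issue.
— Issue III —
Stage III.1 (claimant, a more-likely-than-not showing, weight is at least 55): (i) 51 < 55 — fails.
  Stage III.1 not carried; the claimant fails its burden.
So the carrier prevails on this issue.
Per-issue: Issue I → carrier; Issue II → claimant; Issue III → carrier. The claimant must prevail on every issue; overall, the carrier prevails.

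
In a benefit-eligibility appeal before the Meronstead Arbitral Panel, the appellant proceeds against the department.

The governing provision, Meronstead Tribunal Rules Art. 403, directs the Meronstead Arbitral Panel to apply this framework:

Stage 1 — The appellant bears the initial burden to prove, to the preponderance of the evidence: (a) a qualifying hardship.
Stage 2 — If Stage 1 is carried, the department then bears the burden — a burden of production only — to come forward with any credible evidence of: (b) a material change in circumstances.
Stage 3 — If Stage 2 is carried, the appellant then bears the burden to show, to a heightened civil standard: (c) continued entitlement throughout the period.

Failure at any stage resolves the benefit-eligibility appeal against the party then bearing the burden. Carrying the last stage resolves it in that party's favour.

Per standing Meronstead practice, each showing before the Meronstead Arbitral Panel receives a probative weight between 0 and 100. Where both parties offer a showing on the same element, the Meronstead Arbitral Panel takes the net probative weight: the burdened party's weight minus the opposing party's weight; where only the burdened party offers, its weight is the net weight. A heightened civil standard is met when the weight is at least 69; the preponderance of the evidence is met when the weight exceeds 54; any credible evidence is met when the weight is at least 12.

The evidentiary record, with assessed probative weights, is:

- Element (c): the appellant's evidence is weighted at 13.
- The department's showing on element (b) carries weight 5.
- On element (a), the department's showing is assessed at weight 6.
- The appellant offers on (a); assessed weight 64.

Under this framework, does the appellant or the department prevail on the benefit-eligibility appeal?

appellant

Stage 1 (appellant, the preponderance of the evidence, weight exceeds 54): (a) net 64−6=58 > 54 — meets.
  Stage 1 is satisfied; the onus moves to the department.
Stage 2 (department, any credible evidence, weight is at least 12): (b) 5 < 12 — fails.
  The department does not carry Stage 2.
The analysis ends at Stage 2; the appellant prevails.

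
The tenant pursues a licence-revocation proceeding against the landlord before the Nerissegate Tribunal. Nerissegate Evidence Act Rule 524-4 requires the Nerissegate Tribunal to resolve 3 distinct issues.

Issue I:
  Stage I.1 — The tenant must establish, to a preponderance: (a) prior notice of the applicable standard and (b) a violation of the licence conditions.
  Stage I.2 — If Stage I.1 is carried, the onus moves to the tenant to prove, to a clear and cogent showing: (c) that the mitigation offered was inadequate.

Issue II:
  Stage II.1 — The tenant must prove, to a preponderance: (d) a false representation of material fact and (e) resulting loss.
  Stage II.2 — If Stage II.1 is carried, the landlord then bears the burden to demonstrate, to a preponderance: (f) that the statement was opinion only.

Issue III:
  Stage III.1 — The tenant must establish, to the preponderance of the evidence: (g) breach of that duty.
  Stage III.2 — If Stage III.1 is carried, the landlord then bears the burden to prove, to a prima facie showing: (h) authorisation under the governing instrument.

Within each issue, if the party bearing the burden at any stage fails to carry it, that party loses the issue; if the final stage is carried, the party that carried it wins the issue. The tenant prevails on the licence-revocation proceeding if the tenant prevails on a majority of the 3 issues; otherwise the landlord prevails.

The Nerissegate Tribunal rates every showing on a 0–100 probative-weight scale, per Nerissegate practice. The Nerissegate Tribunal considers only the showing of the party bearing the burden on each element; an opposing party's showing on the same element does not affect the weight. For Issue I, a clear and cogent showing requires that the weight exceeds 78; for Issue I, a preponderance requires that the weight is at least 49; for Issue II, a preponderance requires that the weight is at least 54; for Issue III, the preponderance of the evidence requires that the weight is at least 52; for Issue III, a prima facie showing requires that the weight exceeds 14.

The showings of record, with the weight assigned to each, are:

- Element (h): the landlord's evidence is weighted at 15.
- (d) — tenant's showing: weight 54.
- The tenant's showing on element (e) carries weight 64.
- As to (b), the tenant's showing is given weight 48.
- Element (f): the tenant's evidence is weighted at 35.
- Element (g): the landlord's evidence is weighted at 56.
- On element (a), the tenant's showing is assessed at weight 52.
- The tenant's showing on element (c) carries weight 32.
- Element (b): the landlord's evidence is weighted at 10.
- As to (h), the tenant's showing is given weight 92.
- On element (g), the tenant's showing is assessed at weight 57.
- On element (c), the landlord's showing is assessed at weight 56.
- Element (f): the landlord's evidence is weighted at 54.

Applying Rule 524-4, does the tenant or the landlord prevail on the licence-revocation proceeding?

— Issue I —
At Stage I.1 the tenant must meet a preponderance (weight is at least 49): on (a) the weight is 52, ≥ 49, so (a) meets the standard; on (b) the weight is 48 (the landlord's 10 is given no effect), < 49, so (b) does not meet the standard.
  Not every element is met, so the tenant fails to carry Stage I.1.
So the landlord prevails on this issue.
— Issue II —
Stage II.1 — burden on tenant; standard: a preponderance (weight is at least 54).
    (d): 54 ≥ 54 [met]
    (e): 64 ≥ 54 [met]
  Stage II.1 carried; the burden shifts to the landlord.
Stage II.2 — burden on landlord; standard: a preponderance (weight is at least 54).
    (f): 54 (tenant's 35 disregarded) ≥ 54 [met]
  All elements met at the final stage.
With every stage satisfied, the landlord prevails on this issue.
— Issue III —
At Stage III.1 the tenant must meet the preponderance of the evidence (weight is at least 52): on (g) the weight is 57 (the landlord's 56 is given no effect), which does reach 52, so (g) meets the standard.
  All elements met. The burden passes to the landlord.
At Stage III.2 the landlord must meet a prima facie showing (weight exceeds 14): on (h) the weight is 15 (the tenant's 92 is given no effect), > 14, so (h) meets the standard.
  The landlord carries the last stage.
With every stage satisfied, the landlord prevails on this issue.
Per-issue: Issue I → landlord; Issue II → landlord; Issue III → landlord. The tenant must prevail on a majority of issues; overall, the landlord prevails.

landlord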